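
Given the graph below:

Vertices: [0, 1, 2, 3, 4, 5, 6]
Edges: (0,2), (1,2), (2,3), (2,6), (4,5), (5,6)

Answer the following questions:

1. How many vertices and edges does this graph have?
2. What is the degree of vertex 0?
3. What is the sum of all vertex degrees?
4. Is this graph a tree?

Count: 7 vertices, 6 edges.
Vertex 0 has neighbors [2], degree = 1.
Handshaking lemma: 2 * 6 = 12.
A graph is a tree iff it is connected and has exactly n-1 edges. This graph is connected (all 7 vertices in one component) and has 7-1 = 6 edges. It is a tree.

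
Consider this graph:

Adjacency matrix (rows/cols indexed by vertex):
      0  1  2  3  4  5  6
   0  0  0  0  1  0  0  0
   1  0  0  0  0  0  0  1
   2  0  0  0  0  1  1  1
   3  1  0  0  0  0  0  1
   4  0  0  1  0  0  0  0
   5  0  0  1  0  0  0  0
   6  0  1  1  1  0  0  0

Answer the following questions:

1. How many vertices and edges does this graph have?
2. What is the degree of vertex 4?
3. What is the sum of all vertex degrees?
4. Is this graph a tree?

Count: 7 vertices, 6 edges.
Vertex 4 has neighbors [2], degree = 1.
Handshaking lemma: 2 * 6 = 12.
A graph is a tree iff it is connected and has exactly n-1 edges. This graph is connected (all 7 vertices in one component) and has 7-1 = 6 edges. It is a tree.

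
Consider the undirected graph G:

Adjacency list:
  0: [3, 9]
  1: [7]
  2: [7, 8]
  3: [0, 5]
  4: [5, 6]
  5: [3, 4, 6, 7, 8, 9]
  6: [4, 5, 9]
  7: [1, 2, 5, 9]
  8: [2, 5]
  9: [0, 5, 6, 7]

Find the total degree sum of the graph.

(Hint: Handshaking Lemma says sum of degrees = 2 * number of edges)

Count edges: 14 edges.
By Handshaking Lemma: sum of degrees = 2 * 14 = 28.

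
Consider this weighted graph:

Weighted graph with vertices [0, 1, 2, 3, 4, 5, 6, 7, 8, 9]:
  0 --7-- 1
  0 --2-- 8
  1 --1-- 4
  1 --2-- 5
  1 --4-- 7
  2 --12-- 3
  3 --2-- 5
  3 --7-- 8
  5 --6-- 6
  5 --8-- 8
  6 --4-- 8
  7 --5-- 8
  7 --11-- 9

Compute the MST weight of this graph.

Applying Kruskal's algorithm (sort edges by weight, add if no cycle):
  Add (1,4) w=1
  Add (0,8) w=2
  Add (1,5) w=2
  Add (3,5) w=2
  Add (1,7) w=4
  Add (6,8) w=4
  Add (7,8) w=5
  Skip (5,6) w=6 (creates cycle)
  Skip (0,1) w=7 (creates cycle)
  Skip (3,8) w=7 (creates cycle)
  Skip (5,8) w=8 (creates cycle)
  Add (7,9) w=11
  Add (2,3) w=12
MST weight = 43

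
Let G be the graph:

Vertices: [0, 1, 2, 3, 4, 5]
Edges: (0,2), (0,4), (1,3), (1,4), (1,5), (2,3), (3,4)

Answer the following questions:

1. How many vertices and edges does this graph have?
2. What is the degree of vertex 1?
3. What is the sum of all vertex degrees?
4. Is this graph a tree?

Count: 6 vertices, 7 edges.
Vertex 1 has neighbors [3, 4, 5], degree = 3.
Handshaking lemma: 2 * 7 = 14.
A tree on 6 vertices has 5 edges. This graph has 7 edges (2 extra). Not a tree.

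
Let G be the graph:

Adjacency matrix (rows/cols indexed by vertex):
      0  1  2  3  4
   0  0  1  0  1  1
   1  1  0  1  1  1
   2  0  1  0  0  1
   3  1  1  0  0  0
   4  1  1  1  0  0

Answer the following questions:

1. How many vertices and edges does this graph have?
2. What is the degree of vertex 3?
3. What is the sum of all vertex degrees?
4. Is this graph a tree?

Count: 5 vertices, 7 edges.
Vertex 3 has neighbors [0, 1], degree = 2.
Handshaking lemma: 2 * 7 = 14.
A tree on 5 vertices has 4 edges. This graph has 7 edges (3 extra). Not a tree.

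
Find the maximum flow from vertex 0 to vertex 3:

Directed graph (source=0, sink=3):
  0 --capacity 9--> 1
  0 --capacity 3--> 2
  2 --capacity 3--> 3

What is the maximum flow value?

Computing max flow:
  Flow on (0->2): 3/3
  Flow on (2->3): 3/3
Maximum flow = 3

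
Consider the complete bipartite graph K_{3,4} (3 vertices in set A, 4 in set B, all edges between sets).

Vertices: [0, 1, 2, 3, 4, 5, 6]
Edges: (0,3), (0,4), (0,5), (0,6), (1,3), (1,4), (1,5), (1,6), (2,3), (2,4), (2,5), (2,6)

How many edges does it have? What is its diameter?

K_{3,4} has 3 * 4 = 12 edges.
Any vertex reaches any opposite-side vertex in 1 step; same-side vertices reach in 2 steps via any opposite-side vertex.
Diameter = 2.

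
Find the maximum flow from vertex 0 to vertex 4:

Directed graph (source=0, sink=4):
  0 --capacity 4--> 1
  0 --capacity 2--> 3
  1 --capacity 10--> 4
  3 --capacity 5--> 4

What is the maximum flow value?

Computing max flow:
  Flow on (0->1): 4/4
  Flow on (0->3): 2/2
  Flow on (1->4): 4/10
  Flow on (3->4): 2/5
Maximum flow = 6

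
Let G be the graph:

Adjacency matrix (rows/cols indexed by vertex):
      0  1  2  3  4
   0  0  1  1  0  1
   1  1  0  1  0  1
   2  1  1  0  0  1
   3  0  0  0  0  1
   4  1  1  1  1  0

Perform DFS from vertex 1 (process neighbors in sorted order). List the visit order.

DFS from vertex 1 (neighbors processed in ascending order):
Visit order: 1, 0, 2, 4, 3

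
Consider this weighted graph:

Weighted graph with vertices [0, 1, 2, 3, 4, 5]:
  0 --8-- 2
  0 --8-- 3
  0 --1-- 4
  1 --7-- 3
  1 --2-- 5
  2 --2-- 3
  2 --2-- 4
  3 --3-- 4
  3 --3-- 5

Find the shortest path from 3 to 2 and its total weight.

Using Dijkstra's algorithm from vertex 3:
Shortest path: 3 -> 2
Total weight: 2 = 2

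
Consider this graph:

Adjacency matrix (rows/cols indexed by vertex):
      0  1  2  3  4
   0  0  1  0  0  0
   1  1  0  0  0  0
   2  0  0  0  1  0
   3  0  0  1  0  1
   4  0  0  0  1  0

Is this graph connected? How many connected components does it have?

Checking connectivity: the graph has 2 connected component(s).
Components: [[0, 1], [2, 3, 4]]. The graph is NOT connected.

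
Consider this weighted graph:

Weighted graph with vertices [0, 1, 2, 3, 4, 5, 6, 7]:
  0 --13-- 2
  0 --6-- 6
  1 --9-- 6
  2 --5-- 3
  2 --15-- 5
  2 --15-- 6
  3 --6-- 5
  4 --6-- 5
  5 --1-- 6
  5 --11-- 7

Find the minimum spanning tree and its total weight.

Applying Kruskal's algorithm (sort edges by weight, add if no cycle):
  Add (5,6) w=1
  Add (2,3) w=5
  Add (0,6) w=6
  Add (3,5) w=6
  Add (4,5) w=6
  Add (1,6) w=9
  Add (5,7) w=11
  Skip (0,2) w=13 (creates cycle)
  Skip (2,5) w=15 (creates cycle)
  Skip (2,6) w=15 (creates cycle)
MST weight = 44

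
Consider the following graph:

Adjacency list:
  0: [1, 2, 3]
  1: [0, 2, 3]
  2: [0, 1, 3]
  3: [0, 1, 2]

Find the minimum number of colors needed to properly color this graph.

The graph has a maximum clique of size 4 (lower bound on chromatic number).
A valid 4-coloring: {0: 0, 1: 1, 2: 2, 3: 3}.
Chromatic number = 4.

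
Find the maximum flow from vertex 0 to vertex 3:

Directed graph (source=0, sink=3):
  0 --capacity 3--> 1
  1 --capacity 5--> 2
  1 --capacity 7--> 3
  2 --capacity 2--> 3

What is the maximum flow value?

Computing max flow:
  Flow on (0->1): 3/3
  Flow on (1->3): 3/7
Maximum flow = 3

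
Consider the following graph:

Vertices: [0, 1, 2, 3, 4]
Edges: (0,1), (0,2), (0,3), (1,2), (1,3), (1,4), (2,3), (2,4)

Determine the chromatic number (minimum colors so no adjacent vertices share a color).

The graph has a maximum clique of size 4 (lower bound on chromatic number).
A valid 4-coloring: {0: 2, 1: 0, 2: 1, 3: 3, 4: 2}.
Chromatic number = 4.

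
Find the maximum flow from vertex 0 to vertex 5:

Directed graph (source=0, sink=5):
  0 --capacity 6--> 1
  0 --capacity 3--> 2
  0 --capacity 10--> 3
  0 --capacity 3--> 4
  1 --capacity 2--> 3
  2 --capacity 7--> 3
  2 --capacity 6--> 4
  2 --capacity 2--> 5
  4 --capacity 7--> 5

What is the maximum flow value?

Computing max flow:
  Flow on (0->2): 3/3
  Flow on (0->4): 3/3
  Flow on (2->4): 1/6
  Flow on (2->5): 2/2
  Flow on (4->5): 4/7
Maximum flow = 6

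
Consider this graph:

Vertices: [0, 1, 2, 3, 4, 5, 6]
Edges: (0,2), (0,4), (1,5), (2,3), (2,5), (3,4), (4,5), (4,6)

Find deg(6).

Vertex 6 has neighbors [4], so deg(6) = 1.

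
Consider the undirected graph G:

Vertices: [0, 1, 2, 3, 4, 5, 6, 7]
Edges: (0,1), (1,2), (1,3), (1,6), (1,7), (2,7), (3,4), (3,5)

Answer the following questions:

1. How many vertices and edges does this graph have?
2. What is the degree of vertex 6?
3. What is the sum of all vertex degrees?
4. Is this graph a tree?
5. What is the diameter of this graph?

Count: 8 vertices, 8 edges.
Vertex 6 has neighbors [1], degree = 1.
Handshaking lemma: 2 * 8 = 16.
A tree on 8 vertices has 7 edges. This graph has 8 edges (1 extra). Not a tree.
Diameter (longest shortest path) = 3.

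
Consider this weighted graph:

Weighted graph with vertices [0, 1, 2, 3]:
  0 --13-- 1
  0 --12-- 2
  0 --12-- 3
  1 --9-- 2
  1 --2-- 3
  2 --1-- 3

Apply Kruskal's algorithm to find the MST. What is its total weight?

Applying Kruskal's algorithm (sort edges by weight, add if no cycle):
  Add (2,3) w=1
  Add (1,3) w=2
  Skip (1,2) w=9 (creates cycle)
  Add (0,2) w=12
  Skip (0,3) w=12 (creates cycle)
  Skip (0,1) w=13 (creates cycle)
MST weight = 15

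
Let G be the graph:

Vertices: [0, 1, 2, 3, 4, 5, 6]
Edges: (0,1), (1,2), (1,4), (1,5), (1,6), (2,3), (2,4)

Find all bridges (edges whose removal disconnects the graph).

A bridge is an edge whose removal increases the number of connected components.
Bridges found: (0,1), (1,5), (1,6), (2,3)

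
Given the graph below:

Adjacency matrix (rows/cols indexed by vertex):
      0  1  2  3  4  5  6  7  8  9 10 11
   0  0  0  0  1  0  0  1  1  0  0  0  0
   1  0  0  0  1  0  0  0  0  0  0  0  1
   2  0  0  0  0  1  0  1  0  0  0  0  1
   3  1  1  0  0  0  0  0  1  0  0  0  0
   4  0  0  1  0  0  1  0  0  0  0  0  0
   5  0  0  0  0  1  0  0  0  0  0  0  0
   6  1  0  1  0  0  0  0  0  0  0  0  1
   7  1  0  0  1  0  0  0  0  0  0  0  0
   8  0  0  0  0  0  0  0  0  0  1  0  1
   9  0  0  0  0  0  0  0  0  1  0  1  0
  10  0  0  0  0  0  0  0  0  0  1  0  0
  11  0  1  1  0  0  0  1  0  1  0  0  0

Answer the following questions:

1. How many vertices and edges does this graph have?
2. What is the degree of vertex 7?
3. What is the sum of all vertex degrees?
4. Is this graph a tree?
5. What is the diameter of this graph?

Count: 12 vertices, 14 edges.
Vertex 7 has neighbors [0, 3], degree = 2.
Handshaking lemma: 2 * 14 = 28.
A tree on 12 vertices has 11 edges. This graph has 14 edges (3 extra). Not a tree.
Diameter (longest shortest path) = 6.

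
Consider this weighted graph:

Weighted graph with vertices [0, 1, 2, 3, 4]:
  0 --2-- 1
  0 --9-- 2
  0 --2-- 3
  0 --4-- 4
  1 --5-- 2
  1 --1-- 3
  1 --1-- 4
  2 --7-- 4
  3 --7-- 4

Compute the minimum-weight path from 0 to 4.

Using Dijkstra's algorithm from vertex 0:
Shortest path: 0 -> 1 -> 4
Total weight: 2 + 1 = 3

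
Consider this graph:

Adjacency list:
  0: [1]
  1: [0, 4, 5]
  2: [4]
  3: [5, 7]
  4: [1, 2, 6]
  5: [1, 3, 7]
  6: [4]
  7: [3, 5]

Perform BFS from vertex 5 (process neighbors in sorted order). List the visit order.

BFS from vertex 5 (neighbors processed in ascending order):
Visit order: 5, 1, 3, 7, 0, 4, 2, 6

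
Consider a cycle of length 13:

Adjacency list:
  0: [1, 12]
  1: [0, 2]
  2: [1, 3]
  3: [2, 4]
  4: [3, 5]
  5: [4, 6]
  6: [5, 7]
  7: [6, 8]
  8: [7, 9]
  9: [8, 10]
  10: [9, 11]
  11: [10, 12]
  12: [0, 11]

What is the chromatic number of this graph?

This is an odd cycle (C_13). Odd cycles are not bipartite (any 2-coloring forces two adjacent vertices to match), and 3 colors suffice.
Chromatic number = 3.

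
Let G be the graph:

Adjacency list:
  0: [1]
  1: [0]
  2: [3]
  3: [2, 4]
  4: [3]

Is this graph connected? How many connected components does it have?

Checking connectivity: the graph has 2 connected component(s).
Components: [[0, 1], [2, 3, 4]]. The graph is NOT connected.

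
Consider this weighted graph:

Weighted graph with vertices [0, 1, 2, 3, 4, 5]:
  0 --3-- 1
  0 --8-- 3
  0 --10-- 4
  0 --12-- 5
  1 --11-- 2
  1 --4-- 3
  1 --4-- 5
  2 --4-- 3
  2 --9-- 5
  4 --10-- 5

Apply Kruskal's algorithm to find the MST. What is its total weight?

Applying Kruskal's algorithm (sort edges by weight, add if no cycle):
  Add (0,1) w=3
  Add (1,3) w=4
  Add (1,5) w=4
  Add (2,3) w=4
  Skip (0,3) w=8 (creates cycle)
  Skip (2,5) w=9 (creates cycle)
  Add (0,4) w=10
  Skip (4,5) w=10 (creates cycle)
  Skip (1,2) w=11 (creates cycle)
  Skip (0,5) w=12 (creates cycle)
MST weight = 25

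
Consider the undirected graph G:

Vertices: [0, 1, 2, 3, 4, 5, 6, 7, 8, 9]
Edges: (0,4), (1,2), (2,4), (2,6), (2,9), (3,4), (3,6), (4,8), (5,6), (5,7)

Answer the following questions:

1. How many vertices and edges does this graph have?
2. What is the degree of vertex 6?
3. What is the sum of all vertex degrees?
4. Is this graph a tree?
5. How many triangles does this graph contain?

Count: 10 vertices, 10 edges.
Vertex 6 has neighbors [2, 3, 5], degree = 3.
Handshaking lemma: 2 * 10 = 20.
A tree on 10 vertices has 9 edges. This graph has 10 edges (1 extra). Not a tree.
Number of triangles = 0.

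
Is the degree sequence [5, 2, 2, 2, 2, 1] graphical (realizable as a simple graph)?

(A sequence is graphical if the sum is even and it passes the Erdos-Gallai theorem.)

Sum of degrees = 14. Sum is even and passes Erdos-Gallai. The sequence IS graphical.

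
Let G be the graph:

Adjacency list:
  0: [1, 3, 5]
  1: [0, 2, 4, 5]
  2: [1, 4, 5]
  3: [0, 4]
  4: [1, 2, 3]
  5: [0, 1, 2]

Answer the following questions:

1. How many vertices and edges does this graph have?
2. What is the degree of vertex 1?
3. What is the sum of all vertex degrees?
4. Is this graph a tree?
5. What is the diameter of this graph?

Count: 6 vertices, 9 edges.
Vertex 1 has neighbors [0, 2, 4, 5], degree = 4.
Handshaking lemma: 2 * 9 = 18.
A tree on 6 vertices has 5 edges. This graph has 9 edges (4 extra). Not a tree.
Diameter (longest shortest path) = 2.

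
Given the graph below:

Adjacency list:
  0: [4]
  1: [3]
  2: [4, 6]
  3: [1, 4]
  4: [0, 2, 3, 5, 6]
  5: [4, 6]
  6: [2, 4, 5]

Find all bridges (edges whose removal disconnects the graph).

A bridge is an edge whose removal increases the number of connected components.
Bridges found: (0,4), (1,3), (3,4)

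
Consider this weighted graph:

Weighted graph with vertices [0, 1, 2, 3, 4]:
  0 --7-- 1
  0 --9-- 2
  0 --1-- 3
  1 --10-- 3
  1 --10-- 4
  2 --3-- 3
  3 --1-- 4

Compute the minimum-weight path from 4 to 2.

Using Dijkstra's algorithm from vertex 4:
Shortest path: 4 -> 3 -> 2
Total weight: 1 + 3 = 4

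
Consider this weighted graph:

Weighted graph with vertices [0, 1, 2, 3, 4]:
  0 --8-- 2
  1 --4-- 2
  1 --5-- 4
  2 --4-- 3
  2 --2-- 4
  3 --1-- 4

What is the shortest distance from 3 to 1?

Using Dijkstra's algorithm from vertex 3:
Shortest path: 3 -> 4 -> 1
Total weight: 1 + 5 = 6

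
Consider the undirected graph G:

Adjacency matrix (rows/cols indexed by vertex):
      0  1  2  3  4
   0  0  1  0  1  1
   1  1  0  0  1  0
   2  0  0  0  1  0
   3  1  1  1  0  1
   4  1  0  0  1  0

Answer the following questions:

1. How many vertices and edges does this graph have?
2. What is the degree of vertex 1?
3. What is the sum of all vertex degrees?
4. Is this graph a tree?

Count: 5 vertices, 6 edges.
Vertex 1 has neighbors [0, 3], degree = 2.
Handshaking lemma: 2 * 6 = 12.
A tree on 5 vertices has 4 edges. This graph has 6 edges (2 extra). Not a tree.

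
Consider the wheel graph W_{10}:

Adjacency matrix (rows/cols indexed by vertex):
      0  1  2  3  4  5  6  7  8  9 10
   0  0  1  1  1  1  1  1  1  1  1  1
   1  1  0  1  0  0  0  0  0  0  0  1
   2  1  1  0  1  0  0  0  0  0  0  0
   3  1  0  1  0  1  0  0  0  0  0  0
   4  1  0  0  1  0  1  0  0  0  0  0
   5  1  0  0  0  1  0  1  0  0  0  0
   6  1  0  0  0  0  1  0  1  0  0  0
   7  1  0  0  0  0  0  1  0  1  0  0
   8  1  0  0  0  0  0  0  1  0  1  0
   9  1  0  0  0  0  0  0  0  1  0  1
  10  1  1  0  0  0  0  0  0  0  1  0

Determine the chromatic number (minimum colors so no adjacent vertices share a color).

W_{10} = C_{10} plus a hub adjacent to every cycle vertex.
The outer cycle needs 2 colors (even cycle); the hub is adjacent to all of them so needs a fresh color.
Chromatic number = 2 + 1 = 3.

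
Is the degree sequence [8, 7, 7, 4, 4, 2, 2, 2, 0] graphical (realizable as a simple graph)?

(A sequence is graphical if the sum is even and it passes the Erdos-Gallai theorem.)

Sum of degrees = 36. Sum is even but fails Erdos-Gallai. The sequence is NOT graphical.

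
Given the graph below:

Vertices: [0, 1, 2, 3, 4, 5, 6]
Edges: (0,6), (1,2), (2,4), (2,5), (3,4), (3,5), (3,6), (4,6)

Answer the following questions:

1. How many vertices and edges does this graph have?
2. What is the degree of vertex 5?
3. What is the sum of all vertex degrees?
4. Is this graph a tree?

Count: 7 vertices, 8 edges.
Vertex 5 has neighbors [2, 3], degree = 2.
Handshaking lemma: 2 * 8 = 16.
A tree on 7 vertices has 6 edges. This graph has 8 edges (2 extra). Not a tree.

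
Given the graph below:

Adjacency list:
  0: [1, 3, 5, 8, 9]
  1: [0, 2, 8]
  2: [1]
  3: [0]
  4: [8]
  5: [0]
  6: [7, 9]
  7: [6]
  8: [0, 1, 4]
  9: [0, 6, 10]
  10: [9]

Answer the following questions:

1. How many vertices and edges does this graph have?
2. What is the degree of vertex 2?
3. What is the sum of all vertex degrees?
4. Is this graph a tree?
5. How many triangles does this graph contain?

Count: 11 vertices, 11 edges.
Vertex 2 has neighbors [1], degree = 1.
Handshaking lemma: 2 * 11 = 22.
A tree on 11 vertices has 10 edges. This graph has 11 edges (1 extra). Not a tree.
Number of triangles = 1.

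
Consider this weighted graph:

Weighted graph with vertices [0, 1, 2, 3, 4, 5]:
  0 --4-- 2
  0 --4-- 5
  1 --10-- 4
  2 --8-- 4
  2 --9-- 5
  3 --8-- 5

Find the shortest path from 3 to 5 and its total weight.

Using Dijkstra's algorithm from vertex 3:
Shortest path: 3 -> 5
Total weight: 8 = 8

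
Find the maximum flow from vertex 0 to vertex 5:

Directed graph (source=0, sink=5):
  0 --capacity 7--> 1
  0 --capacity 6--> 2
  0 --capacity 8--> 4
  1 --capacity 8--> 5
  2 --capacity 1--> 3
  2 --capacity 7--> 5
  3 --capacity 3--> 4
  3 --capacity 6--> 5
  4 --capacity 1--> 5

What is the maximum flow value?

Computing max flow:
  Flow on (0->1): 7/7
  Flow on (0->2): 6/6
  Flow on (0->4): 1/8
  Flow on (1->5): 7/8
  Flow on (2->5): 6/7
  Flow on (4->5): 1/1
Maximum flow = 14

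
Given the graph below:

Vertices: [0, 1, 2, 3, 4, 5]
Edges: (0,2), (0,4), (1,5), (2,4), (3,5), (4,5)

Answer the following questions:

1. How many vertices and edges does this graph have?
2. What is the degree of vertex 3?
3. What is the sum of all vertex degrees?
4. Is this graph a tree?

Count: 6 vertices, 6 edges.
Vertex 3 has neighbors [5], degree = 1.
Handshaking lemma: 2 * 6 = 12.
A tree on 6 vertices has 5 edges. This graph has 6 edges (1 extra). Not a tree.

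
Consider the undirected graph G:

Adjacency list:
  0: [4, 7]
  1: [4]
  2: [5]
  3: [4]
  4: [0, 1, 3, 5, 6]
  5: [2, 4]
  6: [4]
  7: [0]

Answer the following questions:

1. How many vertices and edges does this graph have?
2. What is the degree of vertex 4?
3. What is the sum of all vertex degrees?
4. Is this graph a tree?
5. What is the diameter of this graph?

Count: 8 vertices, 7 edges.
Vertex 4 has neighbors [0, 1, 3, 5, 6], degree = 5.
Handshaking lemma: 2 * 7 = 14.
A graph is a tree iff it is connected and has exactly n-1 edges. This graph is connected (all 8 vertices in one component) and has 8-1 = 7 edges. It is a tree.
Diameter (longest shortest path) = 4.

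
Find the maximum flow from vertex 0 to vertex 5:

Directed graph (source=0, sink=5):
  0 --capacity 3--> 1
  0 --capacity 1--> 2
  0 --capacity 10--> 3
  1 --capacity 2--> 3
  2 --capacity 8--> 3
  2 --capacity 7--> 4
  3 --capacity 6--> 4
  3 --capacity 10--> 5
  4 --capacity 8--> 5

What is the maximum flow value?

Computing max flow:
  Flow on (0->1): 2/3
  Flow on (0->2): 1/1
  Flow on (0->3): 10/10
  Flow on (1->3): 2/2
  Flow on (2->3): 1/8
  Flow on (3->4): 3/6
  Flow on (3->5): 10/10
  Flow on (4->5): 3/8
Maximum flow = 13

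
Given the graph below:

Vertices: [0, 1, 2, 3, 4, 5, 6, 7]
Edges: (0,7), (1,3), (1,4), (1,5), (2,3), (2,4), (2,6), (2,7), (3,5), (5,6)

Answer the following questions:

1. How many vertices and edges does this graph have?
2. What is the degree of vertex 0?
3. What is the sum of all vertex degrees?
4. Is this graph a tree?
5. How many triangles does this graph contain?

Count: 8 vertices, 10 edges.
Vertex 0 has neighbors [7], degree = 1.
Handshaking lemma: 2 * 10 = 20.
A tree on 8 vertices has 7 edges. This graph has 10 edges (3 extra). Not a tree.
Number of triangles = 1.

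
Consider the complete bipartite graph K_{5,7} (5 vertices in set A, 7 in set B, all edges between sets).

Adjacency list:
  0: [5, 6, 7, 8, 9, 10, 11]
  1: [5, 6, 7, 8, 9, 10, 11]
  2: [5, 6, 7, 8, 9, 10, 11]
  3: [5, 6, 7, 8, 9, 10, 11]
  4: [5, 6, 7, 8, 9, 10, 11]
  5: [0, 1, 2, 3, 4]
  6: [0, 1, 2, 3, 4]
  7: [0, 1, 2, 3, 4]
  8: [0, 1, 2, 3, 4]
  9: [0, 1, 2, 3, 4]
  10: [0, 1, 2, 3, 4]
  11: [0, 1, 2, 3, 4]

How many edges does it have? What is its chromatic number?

K_{5,7} has 5 * 7 = 35 edges.
Bipartite graphs have chromatic number 2 (color each partition differently).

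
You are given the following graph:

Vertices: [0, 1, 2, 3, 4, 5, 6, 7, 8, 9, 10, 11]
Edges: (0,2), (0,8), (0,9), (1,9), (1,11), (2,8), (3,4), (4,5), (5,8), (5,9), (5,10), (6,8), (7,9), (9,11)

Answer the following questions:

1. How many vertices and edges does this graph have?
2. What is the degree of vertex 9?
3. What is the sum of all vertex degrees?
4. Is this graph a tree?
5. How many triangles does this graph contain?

Count: 12 vertices, 14 edges.
Vertex 9 has neighbors [0, 1, 5, 7, 11], degree = 5.
Handshaking lemma: 2 * 14 = 28.
A tree on 12 vertices has 11 edges. This graph has 14 edges (3 extra). Not a tree.
Number of triangles = 2.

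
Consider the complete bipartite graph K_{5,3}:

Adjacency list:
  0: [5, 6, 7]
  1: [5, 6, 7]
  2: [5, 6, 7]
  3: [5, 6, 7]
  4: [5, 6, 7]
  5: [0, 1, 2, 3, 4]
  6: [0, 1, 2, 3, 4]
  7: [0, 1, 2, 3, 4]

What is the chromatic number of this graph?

K_{5,3} is bipartite: vertices split into two independent sets of size 5 and 3.
Color one set 0, the other 1. No adjacent vertices share a color.
Chromatic number = 2.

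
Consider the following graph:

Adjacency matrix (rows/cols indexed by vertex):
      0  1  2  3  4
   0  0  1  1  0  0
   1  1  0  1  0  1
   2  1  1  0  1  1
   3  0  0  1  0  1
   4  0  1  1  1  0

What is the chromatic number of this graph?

The graph has a maximum clique of size 3 (lower bound on chromatic number).
A valid 3-coloring: {0: 2, 1: 1, 2: 0, 3: 1, 4: 2}.
Chromatic number = 3.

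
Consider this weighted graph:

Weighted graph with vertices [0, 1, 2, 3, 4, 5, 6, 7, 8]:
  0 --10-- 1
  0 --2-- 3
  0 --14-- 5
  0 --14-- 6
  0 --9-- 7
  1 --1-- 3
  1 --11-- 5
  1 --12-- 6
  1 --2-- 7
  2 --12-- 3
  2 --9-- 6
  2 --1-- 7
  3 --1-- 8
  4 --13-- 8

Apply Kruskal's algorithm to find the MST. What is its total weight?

Applying Kruskal's algorithm (sort edges by weight, add if no cycle):
  Add (1,3) w=1
  Add (2,7) w=1
  Add (3,8) w=1
  Add (0,3) w=2
  Add (1,7) w=2
  Skip (0,7) w=9 (creates cycle)
  Add (2,6) w=9
  Skip (0,1) w=10 (creates cycle)
  Add (1,5) w=11
  Skip (1,6) w=12 (creates cycle)
  Skip (2,3) w=12 (creates cycle)
  Add (4,8) w=13
  Skip (0,6) w=14 (creates cycle)
  Skip (0,5) w=14 (creates cycle)
MST weight = 40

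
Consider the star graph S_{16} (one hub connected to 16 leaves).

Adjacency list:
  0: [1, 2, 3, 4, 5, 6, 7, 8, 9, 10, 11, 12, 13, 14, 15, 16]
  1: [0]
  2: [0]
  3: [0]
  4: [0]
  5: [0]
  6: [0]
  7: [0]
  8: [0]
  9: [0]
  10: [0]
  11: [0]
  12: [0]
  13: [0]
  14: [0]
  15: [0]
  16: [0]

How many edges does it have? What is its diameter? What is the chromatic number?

Star graph S_{16}: the hub connects to all 16 leaves.
Edges = 16.
Diameter = 2 (any leaf to hub is 1, leaf to leaf through hub is 2).
Star graphs are bipartite (hub vs leaves), so chromatic number = 2.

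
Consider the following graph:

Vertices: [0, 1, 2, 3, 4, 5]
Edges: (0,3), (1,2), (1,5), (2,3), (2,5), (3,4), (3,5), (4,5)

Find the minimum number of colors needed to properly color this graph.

The graph has a maximum clique of size 3 (lower bound on chromatic number).
A valid 3-coloring: {0: 1, 1: 0, 2: 2, 3: 0, 4: 2, 5: 1}.
Chromatic number = 3.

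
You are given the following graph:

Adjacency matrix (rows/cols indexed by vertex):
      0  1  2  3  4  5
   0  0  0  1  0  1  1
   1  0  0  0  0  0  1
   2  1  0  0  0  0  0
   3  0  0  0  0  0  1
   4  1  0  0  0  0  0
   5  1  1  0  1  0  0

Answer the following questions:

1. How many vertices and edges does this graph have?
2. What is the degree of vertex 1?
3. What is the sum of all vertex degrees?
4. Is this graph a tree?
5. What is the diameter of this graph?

Count: 6 vertices, 5 edges.
Vertex 1 has neighbors [5], degree = 1.
Handshaking lemma: 2 * 5 = 10.
A graph is a tree iff it is connected and has exactly n-1 edges. This graph is connected (all 6 vertices in one component) and has 6-1 = 5 edges. It is a tree.
Diameter (longest shortest path) = 3.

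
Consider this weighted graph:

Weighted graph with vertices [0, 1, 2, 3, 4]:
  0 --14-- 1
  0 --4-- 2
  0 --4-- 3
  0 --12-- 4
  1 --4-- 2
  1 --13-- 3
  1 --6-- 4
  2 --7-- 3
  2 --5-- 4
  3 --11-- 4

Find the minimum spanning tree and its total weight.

Applying Kruskal's algorithm (sort edges by weight, add if no cycle):
  Add (0,3) w=4
  Add (0,2) w=4
  Add (1,2) w=4
  Add (2,4) w=5
  Skip (1,4) w=6 (creates cycle)
  Skip (2,3) w=7 (creates cycle)
  Skip (3,4) w=11 (creates cycle)
  Skip (0,4) w=12 (creates cycle)
  Skip (1,3) w=13 (creates cycle)
  Skip (0,1) w=14 (creates cycle)
MST weight = 17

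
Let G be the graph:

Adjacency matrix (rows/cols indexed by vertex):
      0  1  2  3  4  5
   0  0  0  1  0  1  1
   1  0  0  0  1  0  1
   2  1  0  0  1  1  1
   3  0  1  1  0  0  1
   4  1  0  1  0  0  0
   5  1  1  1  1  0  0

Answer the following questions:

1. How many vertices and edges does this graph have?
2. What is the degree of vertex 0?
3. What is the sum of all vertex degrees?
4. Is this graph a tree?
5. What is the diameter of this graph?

Count: 6 vertices, 9 edges.
Vertex 0 has neighbors [2, 4, 5], degree = 3.
Handshaking lemma: 2 * 9 = 18.
A tree on 6 vertices has 5 edges. This graph has 9 edges (4 extra). Not a tree.
Diameter (longest shortest path) = 3.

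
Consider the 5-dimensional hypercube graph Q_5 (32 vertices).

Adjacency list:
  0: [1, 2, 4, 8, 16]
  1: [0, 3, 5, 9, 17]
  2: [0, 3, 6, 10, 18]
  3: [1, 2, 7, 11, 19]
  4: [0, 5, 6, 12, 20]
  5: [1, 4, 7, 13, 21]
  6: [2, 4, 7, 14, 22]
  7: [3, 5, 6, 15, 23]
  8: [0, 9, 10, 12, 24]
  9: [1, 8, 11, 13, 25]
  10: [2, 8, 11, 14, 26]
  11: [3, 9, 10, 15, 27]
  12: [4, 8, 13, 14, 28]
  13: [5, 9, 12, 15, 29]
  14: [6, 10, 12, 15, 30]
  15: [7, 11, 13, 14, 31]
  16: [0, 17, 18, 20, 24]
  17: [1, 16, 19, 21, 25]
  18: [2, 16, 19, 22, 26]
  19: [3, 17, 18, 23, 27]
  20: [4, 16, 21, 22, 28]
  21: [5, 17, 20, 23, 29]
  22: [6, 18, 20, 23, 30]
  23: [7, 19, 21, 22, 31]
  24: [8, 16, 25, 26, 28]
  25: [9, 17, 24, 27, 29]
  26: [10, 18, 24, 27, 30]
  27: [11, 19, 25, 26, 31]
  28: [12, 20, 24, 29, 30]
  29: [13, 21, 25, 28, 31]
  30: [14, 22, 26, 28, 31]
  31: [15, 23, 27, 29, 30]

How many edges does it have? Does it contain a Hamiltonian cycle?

Q_5 has 32 * 5 / 2 = 80 edges.
Q_5 (d >= 2) always has a Hamiltonian cycle: a 5-bit cyclic Gray code visits every vertex exactly once and returns to the start.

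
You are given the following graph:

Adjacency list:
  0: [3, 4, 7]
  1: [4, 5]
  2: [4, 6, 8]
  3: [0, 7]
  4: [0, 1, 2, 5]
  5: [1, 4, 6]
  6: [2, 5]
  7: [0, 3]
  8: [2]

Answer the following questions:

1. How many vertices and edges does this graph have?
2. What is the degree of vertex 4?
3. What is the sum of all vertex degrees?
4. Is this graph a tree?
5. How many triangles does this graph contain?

Count: 9 vertices, 11 edges.
Vertex 4 has neighbors [0, 1, 2, 5], degree = 4.
Handshaking lemma: 2 * 11 = 22.
A tree on 9 vertices has 8 edges. This graph has 11 edges (3 extra). Not a tree.
Number of triangles = 2.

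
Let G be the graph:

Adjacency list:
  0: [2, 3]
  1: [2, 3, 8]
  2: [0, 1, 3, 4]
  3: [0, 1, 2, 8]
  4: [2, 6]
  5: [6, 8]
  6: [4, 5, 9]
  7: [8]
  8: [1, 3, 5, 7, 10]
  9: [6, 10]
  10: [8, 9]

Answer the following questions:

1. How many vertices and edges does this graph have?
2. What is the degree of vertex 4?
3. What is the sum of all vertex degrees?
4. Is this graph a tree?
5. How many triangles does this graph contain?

Count: 11 vertices, 15 edges.
Vertex 4 has neighbors [2, 6], degree = 2.
Handshaking lemma: 2 * 15 = 30.
A tree on 11 vertices has 10 edges. This graph has 15 edges (5 extra). Not a tree.
Number of triangles = 3.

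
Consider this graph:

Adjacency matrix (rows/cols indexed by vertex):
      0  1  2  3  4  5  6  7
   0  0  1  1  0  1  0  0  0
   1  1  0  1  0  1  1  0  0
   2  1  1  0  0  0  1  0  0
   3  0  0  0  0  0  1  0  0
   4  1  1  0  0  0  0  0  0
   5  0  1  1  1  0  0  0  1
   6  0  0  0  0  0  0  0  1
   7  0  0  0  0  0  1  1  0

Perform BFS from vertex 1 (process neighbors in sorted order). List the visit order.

BFS from vertex 1 (neighbors processed in ascending order):
Visit order: 1, 0, 2, 4, 5, 3, 7, 6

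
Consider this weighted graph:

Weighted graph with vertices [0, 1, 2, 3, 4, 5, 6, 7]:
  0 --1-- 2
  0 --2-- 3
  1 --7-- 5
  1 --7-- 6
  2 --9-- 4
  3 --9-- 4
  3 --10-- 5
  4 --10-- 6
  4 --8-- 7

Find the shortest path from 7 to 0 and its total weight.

Using Dijkstra's algorithm from vertex 7:
Shortest path: 7 -> 4 -> 2 -> 0
Total weight: 8 + 9 + 1 = 18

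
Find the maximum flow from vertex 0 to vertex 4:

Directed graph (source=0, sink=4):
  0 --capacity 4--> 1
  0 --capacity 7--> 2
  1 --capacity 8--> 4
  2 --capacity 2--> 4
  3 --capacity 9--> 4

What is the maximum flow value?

Computing max flow:
  Flow on (0->1): 4/4
  Flow on (0->2): 2/7
  Flow on (1->4): 4/8
  Flow on (2->4): 2/2
Maximum flow = 6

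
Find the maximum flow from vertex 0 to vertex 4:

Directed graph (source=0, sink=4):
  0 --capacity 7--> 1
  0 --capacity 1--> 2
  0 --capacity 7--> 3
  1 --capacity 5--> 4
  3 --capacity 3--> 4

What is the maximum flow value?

Computing max flow:
  Flow on (0->1): 5/7
  Flow on (0->3): 3/7
  Flow on (1->4): 5/5
  Flow on (3->4): 3/3
Maximum flow = 8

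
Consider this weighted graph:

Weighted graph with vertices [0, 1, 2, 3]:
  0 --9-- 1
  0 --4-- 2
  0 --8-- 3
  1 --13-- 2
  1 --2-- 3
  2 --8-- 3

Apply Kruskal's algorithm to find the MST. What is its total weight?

Applying Kruskal's algorithm (sort edges by weight, add if no cycle):
  Add (1,3) w=2
  Add (0,2) w=4
  Add (0,3) w=8
  Skip (2,3) w=8 (creates cycle)
  Skip (0,1) w=9 (creates cycle)
  Skip (1,2) w=13 (creates cycle)
MST weight = 14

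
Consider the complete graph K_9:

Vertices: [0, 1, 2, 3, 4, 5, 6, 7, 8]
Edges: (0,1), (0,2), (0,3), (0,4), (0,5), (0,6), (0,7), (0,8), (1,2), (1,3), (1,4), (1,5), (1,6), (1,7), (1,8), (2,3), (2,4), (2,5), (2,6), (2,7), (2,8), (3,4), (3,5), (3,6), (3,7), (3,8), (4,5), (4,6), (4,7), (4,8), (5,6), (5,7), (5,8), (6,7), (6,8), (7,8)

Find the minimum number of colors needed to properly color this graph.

In K_9, every vertex is adjacent to every other vertex.
Each vertex needs a unique color.
Chromatic number = 9.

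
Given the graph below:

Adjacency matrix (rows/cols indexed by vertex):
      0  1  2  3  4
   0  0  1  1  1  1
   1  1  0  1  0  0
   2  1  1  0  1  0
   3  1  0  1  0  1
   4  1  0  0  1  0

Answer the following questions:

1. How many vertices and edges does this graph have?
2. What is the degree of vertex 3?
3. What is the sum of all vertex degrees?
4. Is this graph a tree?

Count: 5 vertices, 7 edges.
Vertex 3 has neighbors [0, 2, 4], degree = 3.
Handshaking lemma: 2 * 7 = 14.
A tree on 5 vertices has 4 edges. This graph has 7 edges (3 extra). Not a tree.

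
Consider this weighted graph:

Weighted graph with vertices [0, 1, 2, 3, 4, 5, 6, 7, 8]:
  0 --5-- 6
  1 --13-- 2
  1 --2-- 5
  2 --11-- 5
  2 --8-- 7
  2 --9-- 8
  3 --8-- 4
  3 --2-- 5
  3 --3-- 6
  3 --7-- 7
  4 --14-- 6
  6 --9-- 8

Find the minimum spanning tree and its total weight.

Applying Kruskal's algorithm (sort edges by weight, add if no cycle):
  Add (1,5) w=2
  Add (3,5) w=2
  Add (3,6) w=3
  Add (0,6) w=5
  Add (3,7) w=7
  Add (2,7) w=8
  Add (3,4) w=8
  Add (2,8) w=9
  Skip (6,8) w=9 (creates cycle)
  Skip (2,5) w=11 (creates cycle)
  Skip (1,2) w=13 (creates cycle)
  Skip (4,6) w=14 (creates cycle)
MST weight = 44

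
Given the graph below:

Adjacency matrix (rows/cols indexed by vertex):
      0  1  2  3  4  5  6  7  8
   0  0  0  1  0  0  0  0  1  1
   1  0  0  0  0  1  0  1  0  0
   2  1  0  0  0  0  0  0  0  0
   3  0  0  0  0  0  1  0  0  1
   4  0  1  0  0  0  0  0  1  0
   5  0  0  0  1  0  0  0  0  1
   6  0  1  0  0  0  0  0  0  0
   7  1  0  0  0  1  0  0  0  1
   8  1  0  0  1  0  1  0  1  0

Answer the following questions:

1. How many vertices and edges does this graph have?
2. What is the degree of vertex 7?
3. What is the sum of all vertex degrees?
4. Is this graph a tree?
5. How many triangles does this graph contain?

Count: 9 vertices, 10 edges.
Vertex 7 has neighbors [0, 4, 8], degree = 3.
Handshaking lemma: 2 * 10 = 20.
A tree on 9 vertices has 8 edges. This graph has 10 edges (2 extra). Not a tree.
Number of triangles = 2.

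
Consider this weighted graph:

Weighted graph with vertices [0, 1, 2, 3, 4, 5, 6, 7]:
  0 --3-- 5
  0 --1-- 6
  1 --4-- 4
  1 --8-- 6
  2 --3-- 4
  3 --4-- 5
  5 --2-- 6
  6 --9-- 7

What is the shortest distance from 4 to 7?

Using Dijkstra's algorithm from vertex 4:
Shortest path: 4 -> 1 -> 6 -> 7
Total weight: 4 + 8 + 9 = 21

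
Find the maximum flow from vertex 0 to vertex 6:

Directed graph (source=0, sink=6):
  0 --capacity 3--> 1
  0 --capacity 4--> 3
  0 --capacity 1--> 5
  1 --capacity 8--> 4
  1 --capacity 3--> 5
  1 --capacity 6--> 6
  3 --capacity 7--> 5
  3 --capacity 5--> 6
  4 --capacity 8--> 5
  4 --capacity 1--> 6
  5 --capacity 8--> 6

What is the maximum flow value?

Computing max flow:
  Flow on (0->1): 3/3
  Flow on (0->3): 4/4
  Flow on (0->5): 1/1
  Flow on (1->6): 3/6
  Flow on (3->6): 4/5
  Flow on (5->6): 1/8
Maximum flow = 8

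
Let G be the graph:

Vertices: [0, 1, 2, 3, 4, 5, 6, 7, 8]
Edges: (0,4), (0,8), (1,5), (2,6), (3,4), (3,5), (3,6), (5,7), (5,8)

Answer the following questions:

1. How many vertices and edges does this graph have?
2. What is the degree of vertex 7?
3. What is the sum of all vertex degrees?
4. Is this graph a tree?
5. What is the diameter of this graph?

Count: 9 vertices, 9 edges.
Vertex 7 has neighbors [5], degree = 1.
Handshaking lemma: 2 * 9 = 18.
A tree on 9 vertices has 8 edges. This graph has 9 edges (1 extra). Not a tree.
Diameter (longest shortest path) = 4.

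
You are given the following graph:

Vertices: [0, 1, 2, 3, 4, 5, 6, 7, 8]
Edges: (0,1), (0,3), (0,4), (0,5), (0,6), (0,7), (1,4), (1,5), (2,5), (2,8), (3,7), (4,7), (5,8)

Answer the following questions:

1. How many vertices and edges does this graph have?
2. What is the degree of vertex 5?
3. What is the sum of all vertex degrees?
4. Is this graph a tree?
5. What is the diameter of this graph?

Count: 9 vertices, 13 edges.
Vertex 5 has neighbors [0, 1, 2, 8], degree = 4.
Handshaking lemma: 2 * 13 = 26.
A tree on 9 vertices has 8 edges. This graph has 13 edges (5 extra). Not a tree.
Diameter (longest shortest path) = 3.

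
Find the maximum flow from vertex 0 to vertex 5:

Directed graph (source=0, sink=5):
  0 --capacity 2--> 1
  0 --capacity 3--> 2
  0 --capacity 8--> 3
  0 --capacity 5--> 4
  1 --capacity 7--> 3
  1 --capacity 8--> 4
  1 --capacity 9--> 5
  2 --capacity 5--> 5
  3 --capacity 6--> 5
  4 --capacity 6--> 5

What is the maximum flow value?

Computing max flow:
  Flow on (0->1): 2/2
  Flow on (0->2): 3/3
  Flow on (0->3): 6/8
  Flow on (0->4): 5/5
  Flow on (1->5): 2/9
  Flow on (2->5): 3/5
  Flow on (3->5): 6/6
  Flow on (4->5): 5/6
Maximum flow = 16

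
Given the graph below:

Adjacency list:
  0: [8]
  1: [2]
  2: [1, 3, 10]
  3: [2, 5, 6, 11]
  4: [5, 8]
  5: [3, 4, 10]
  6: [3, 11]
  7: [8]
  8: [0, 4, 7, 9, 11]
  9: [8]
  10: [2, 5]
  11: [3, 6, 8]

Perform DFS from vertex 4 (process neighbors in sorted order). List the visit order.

DFS from vertex 4 (neighbors processed in ascending order):
Visit order: 4, 5, 3, 2, 1, 10, 6, 11, 8, 0, 7, 9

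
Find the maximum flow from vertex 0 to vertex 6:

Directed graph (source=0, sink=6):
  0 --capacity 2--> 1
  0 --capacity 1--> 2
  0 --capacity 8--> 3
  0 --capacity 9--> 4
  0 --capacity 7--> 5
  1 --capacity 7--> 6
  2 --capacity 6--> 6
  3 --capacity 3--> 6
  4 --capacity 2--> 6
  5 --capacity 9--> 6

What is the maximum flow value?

Computing max flow:
  Flow on (0->1): 2/2
  Flow on (0->2): 1/1
  Flow on (0->3): 3/8
  Flow on (0->4): 2/9
  Flow on (0->5): 7/7
  Flow on (1->6): 2/7
  Flow on (2->6): 1/6
  Flow on (3->6): 3/3
  Flow on (4->6): 2/2
  Flow on (5->6): 7/9
Maximum flow = 15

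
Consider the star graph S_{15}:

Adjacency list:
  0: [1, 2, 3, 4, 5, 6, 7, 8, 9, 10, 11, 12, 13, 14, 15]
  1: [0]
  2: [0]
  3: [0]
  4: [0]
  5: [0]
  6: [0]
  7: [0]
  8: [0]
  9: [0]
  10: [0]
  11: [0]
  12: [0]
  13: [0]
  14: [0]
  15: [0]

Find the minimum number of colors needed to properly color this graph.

S_{15} has one hub adjacent to 15 leaves; leaves are pairwise non-adjacent.
Color the hub 0 and every leaf 1.
Chromatic number = 2.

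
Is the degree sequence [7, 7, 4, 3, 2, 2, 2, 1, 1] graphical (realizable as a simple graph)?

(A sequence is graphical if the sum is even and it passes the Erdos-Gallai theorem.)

Sum of degrees = 29. Sum is odd, so the sequence is NOT graphical.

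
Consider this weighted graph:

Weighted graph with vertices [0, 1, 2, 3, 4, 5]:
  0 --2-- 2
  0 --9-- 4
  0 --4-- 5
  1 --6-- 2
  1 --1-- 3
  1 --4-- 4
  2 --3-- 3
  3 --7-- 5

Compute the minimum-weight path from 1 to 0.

Using Dijkstra's algorithm from vertex 1:
Shortest path: 1 -> 3 -> 2 -> 0
Total weight: 1 + 3 + 2 = 6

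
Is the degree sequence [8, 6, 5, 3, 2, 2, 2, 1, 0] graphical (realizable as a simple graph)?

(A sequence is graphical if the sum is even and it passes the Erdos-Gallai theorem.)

Sum of degrees = 29. Sum is odd, so the sequence is NOT graphical.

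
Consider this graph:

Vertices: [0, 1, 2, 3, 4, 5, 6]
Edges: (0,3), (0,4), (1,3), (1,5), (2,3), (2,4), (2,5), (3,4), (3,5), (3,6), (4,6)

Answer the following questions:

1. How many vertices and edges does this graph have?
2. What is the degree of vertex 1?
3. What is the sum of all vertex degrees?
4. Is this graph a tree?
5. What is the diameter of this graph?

Count: 7 vertices, 11 edges.
Vertex 1 has neighbors [3, 5], degree = 2.
Handshaking lemma: 2 * 11 = 22.
A tree on 7 vertices has 6 edges. This graph has 11 edges (5 extra). Not a tree.
Diameter (longest shortest path) = 2.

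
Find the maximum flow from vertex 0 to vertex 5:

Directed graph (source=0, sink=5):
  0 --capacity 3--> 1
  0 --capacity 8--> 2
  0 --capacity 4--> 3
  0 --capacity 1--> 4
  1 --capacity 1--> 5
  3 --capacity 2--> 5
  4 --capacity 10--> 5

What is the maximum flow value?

Computing max flow:
  Flow on (0->1): 1/3
  Flow on (0->3): 2/4
  Flow on (0->4): 1/1
  Flow on (1->5): 1/1
  Flow on (3->5): 2/2
  Flow on (4->5): 1/10
Maximum flow = 4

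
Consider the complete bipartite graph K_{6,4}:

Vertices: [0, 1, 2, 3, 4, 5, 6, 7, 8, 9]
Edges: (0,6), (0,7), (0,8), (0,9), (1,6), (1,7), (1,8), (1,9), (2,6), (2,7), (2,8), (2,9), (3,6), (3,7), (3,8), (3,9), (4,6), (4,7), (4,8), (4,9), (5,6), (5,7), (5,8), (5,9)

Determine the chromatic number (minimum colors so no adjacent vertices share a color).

K_{6,4} is bipartite: vertices split into two independent sets of size 6 and 4.
Color one set 0, the other 1. No adjacent vertices share a color.
Chromatic number = 2.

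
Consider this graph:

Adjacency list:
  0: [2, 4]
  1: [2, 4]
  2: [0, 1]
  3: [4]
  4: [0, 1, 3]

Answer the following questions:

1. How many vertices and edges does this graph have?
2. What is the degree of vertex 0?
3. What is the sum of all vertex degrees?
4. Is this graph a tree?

Count: 5 vertices, 5 edges.
Vertex 0 has neighbors [2, 4], degree = 2.
Handshaking lemma: 2 * 5 = 10.
A tree on 5 vertices has 4 edges. This graph has 5 edges (1 extra). Not a tree.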